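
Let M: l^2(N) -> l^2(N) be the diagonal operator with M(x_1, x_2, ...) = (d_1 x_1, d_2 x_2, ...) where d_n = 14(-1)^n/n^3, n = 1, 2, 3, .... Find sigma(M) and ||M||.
sigma(M) = {14(-1)^n/n^3 : n ≥ 1} ∪ {0}; ||M|| = 14

A bounded diagonal operator on l^2 with diagonal entries d_n has spectrum equal to the closure of {d_n : n ≥ 1}: every d_n is an eigenvalue (with eigenvector e_n), so {d_n} ⊂ sigma(M); the spectrum is closed, so its closure is too; and for lambda not in the closure, (M - lambda I) has bounded inverse (the diagonal entries 1/(d_n - lambda) are bounded). For our sequence d_n = 14(-1)^n/n^3, n = 1, 2, 3, ...:
  - {d_n} = {14(-1)^n/n^3 : n ≥ 1}; the only limit point is 0
  - closure = {14(-1)^n/n^3 : n ≥ 1} ∪ {0}
For the norm: a diagonal operator has ||M|| = sup_n |d_n|. Here |d_n| = 14/n^3 is decreasing, so sup_n |d_n| = |d_1| = 14. So ||M|| = 14.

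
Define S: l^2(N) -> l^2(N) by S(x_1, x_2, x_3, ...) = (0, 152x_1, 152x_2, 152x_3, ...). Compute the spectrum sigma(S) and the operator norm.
sigma(S) = closed disk {z in C : |z| ≤ 152}; ||S|| = 152

Note S = 152·U where U is the unit right shift (U x)_k = x_{k-1} (with x_0 := 0); so ||S|| = 152||U|| and sigma(S) = 152·sigma(U). ||S x||^2 = sum_{k≥1} |152x_k|^2 = 23104||x||^2, so ||S|| = 152 and sigma(S) ⊂ {|z| ≤ 152}. For any |lambda| < 152, the equation (S - lambda I) x = 0 forces x_1 = 0, then 152x_k = lambda x_{k+1} ⇒ x = 0, so S has no eigenvalues. But (S - lambda I) is not surjective for |lambda| < 152: solving (S - lambda I) x = e_1 would require x_n proportional to (lambda/152)^(-n), which is not in l^2. So every |lambda| < 152 lies in the residual spectrum. The boundary |lambda| = 152 is in the approximate point spectrum (the spectrum is closed). Hence sigma(S) is the closed disk of radius 152.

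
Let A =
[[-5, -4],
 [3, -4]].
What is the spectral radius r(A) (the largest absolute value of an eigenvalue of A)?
r(A) = sqrt(32) ≈ 5.6569

The eigenvalues of A are the roots of its characteristic polynomial. With M = A (coefficients from the trace and determinant):
  p(λ) = det(λ I - M) = λ^2 + 9λ + 32.
For λ^2 + 9λ + 32 the discriminant is -47. It is negative, so the roots are the complex-conjugate pair λ = -9/2 ± (sqrt(47)/2) i ≈ -4.5 ± 3.4278i. For a conjugate pair the product of the roots equals the constant term, so |λ|^2 = 32 and |λ| = sqrt(32) ≈ 5.6569.
Thus the eigenvalues (to 4 decimals) are -4.5 ± 3.4278i (modulus 5.6569). The spectral radius is the largest modulus: r(A) = sqrt(32) ≈ 5.6569. (Cross-check: r(A) ≤ ||A||_2 ≈ 6.408; equality holds whenever A is normal, though it can also hold for some non-normal A.)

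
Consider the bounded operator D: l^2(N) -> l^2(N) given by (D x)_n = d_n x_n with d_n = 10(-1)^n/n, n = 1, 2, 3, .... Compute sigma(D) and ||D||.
sigma(D) = {10(-1)^n/n : n ≥ 1} ∪ {0}; ||D|| = 10

A bounded diagonal operator on l^2 with diagonal entries d_n has spectrum equal to the closure of {d_n : n ≥ 1}: every d_n is an eigenvalue (with eigenvector e_n), so {d_n} ⊂ sigma(D); the spectrum is closed, so its closure is too; and for lambda not in the closure, (D - lambda I) has bounded inverse (the diagonal entries 1/(d_n - lambda) are bounded). For our sequence d_n = 10(-1)^n/n, n = 1, 2, 3, ...:
  - {d_n} = {10(-1)^n/n : n ≥ 1}; the only limit point is 0
  - closure = {10(-1)^n/n : n ≥ 1} ∪ {0}
For the norm: a diagonal operator has ||D|| = sup_n |d_n|. Here |d_n| = 10/n is decreasing, so sup_n |d_n| = |d_1| = 10. So ||D|| = 10.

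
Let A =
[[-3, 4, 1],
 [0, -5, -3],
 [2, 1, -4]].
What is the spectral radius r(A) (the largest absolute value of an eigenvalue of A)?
r(A) ≈ 6.6684

The eigenvalues of A are the roots of its characteristic polynomial. With M = A (coefficients from the trace, the sum of principal 2x2 minors, and det A):
  p(λ) = det(λ I - M) = λ^3 + 12λ^2 + 48λ + 83.
No integer candidate from the rational root theorem (±divisors of 83) is a root, so the roots are irrational. The cubic discriminant is Δ = -9747 < 0, so there is one real root and a complex-conjugate pair. p(-7) = -8 and p(-6) = 11 have opposite signs, so a root lies in (-7, -6); Newton's method refines it to λ ≈ -6.6684. Dividing out (λ - (-6.6684)) leaves approximately λ^2 + 5.3316λ + 12.4468. For λ^2 + 5.3316λ + 12.4468 the discriminant is -21.3611. It is negative, so the remaining roots are the complex-conjugate pair λ ≈ -2.6658 ± 2.3109i. Their product equals the constant term, so |λ|^2 ≈ 12.4468 and |λ| ≈ 3.528.
Thus the eigenvalues (to 4 decimals) are -6.6684 (modulus 6.6684); -2.6658 ± 2.3109i (modulus 3.528). The spectral radius is the largest modulus: r(A) ≈ 6.6684. (Cross-check: r(A) ≤ ||A||_2 ≈ 7.4692; equality holds whenever A is normal, though it can also hold for some non-normal A.)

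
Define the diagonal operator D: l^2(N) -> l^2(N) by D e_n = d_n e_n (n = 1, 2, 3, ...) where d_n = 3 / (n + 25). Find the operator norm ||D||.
||D|| = 3/26 (attained at n = 1)

For D diagonal, ||D|| = sup_n |d_n| = sup_n 3/(n + 25). This is positive and strictly decreasing in n, so the supremum is attained at n = 1: d_1 = 3/(1 + 25) = 3/26. Hence ||D|| = 3/26.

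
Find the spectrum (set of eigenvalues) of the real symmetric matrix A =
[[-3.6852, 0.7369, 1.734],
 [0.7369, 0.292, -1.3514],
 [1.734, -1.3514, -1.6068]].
sigma(A) ≈ {-5, -1, 1}

A is real symmetric, so its spectrum consists of real eigenvalues. Expanding the characteristic polynomial of the displayed matrix gives
  det(λ I - A) = p(λ) = λ^3 + (5)λ^2 + (-1)λ + (-5).
Solving p(λ) = 0 yields eigenvalues ≈ -5, -1, 1. (A is shown rounded to 4 decimals, so these recover the underlying integer eigenvalues to within that precision.)
Verification: the trace of A = -5 equals the sum of eigenvalues -5, and det(A) ≈ 5.0002 matches the eigenvalue product 5.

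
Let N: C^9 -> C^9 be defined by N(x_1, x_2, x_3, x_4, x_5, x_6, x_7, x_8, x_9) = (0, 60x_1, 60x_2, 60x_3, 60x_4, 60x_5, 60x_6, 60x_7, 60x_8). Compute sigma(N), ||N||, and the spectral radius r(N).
sigma(N) = {0}; ||N|| = 60; r(N) = 0. (N is nilpotent with N^9 = 0.)

On C^9, N is a strictly lower-triangular matrix with 60 on the subdiagonal and zeros elsewhere, so its characteristic polynomial is lambda^9 and every eigenvalue is 0: sigma(N) = {0}. For the operator norm, N e_i = 60e_{i+1} for i = 1, ..., 8 and N e_9 = 0, so the singular values of N are 60 (with multiplicity 8) and 0; hence ||N|| = 60. The spectral radius r(N) = max|lambda| = 0. Note ||N|| > r(N) — characteristic of non-normal nilpotent operators. Indeed N^9 = 0.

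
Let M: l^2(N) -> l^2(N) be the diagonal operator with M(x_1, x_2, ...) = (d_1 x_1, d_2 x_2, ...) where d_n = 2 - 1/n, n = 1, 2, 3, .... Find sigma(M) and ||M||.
sigma(M) = {2 - 1/n : n ≥ 1} ∪ {2}; ||M|| = 2

A bounded diagonal operator on l^2 with diagonal entries d_n has spectrum equal to the closure of {d_n : n ≥ 1}: every d_n is an eigenvalue (with eigenvector e_n), so {d_n} ⊂ sigma(M); the spectrum is closed, so its closure is too; and for lambda not in the closure, (M - lambda I) has bounded inverse (the diagonal entries 1/(d_n - lambda) are bounded). For our sequence d_n = 2 - 1/n, n = 1, 2, 3, ...:
  - {d_n} = {2 - 1/n : n ≥ 1}; the only limit point is 2
  - closure = {2 - 1/n : n ≥ 1} ∪ {2}
For the norm: a diagonal operator has ||M|| = sup_n |d_n|. Here d_n = 2 - 1/n increases monotonically from d_1 = 1 toward 2, with all terms in [1, 2); so sup_n |d_n| = 2 (the supremum is the limit, not attained). So ||M|| = 2.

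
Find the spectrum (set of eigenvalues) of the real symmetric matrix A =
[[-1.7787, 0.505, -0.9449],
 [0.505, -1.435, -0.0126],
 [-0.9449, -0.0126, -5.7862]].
sigma(A) ≈ {-6, -2, -1}

A is real symmetric, so its spectrum consists of real eigenvalues. Expanding the characteristic polynomial of the displayed matrix gives
  det(λ I - A) = p(λ) = λ^3 + (9)λ^2 + (20)λ + (12).
Solving p(λ) = 0 yields eigenvalues ≈ -6, -2, -1. (A is shown rounded to 4 decimals, so these recover the underlying integer eigenvalues to within that precision.)
Verification: the trace of A = -9 equals the sum of eigenvalues -9, and det(A) ≈ -11.9997 matches the eigenvalue product -12.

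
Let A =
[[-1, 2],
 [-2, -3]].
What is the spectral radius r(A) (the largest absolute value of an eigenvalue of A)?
r(A) = sqrt(7) ≈ 2.6458

The eigenvalues of A are the roots of its characteristic polynomial. With M = A (coefficients from the trace and determinant):
  p(λ) = det(λ I - M) = λ^2 + 4λ + 7.
For λ^2 + 4λ + 7 the discriminant is -12. It is negative, so the roots are the complex-conjugate pair λ = -2 ± (sqrt(12)/2) i ≈ -2 ± 1.7321i. For a conjugate pair the product of the roots equals the constant term, so |λ|^2 = 7 and |λ| = sqrt(7) ≈ 2.6458.
Thus the eigenvalues (to 4 decimals) are -2 ± 1.7321i (modulus 2.6458). The spectral radius is the largest modulus: r(A) = sqrt(7) ≈ 2.6458. (Cross-check: r(A) ≤ ||A||_2 ≈ 3.8284; equality holds whenever A is normal, though it can also hold for some non-normal A.)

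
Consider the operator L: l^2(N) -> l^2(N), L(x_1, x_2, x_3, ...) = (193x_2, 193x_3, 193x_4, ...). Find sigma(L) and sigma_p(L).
sigma(L) = closed disk {z in C : |z| ≤ 193}; sigma_p(L) = open disk {z in C : |z| < 193}

Note L = 193·V where V is the unit left shift (V x)_k = x_{k+1}; so sigma(L) = 193·sigma(V) and ||L|| = 193||V||. ||L x||^2 = 37249sum_{k≥2} |x_k|^2 ≤ 37249||x||^2, with equality on {x : x_1 = 0}, so ||L|| = 193. For any lambda with |lambda| < 193, set r = lambda/193 (|r| < 1); the vector x = (1, r, r^2, ...) is in l^2 and satisfies L x = 193(r, r^2, ...) = lambda x, so lambda is an eigenvalue. On the boundary |lambda| = 193 the geometric series diverges, so no l^2 eigenvector exists, but these lambda lie in the approximate point spectrum. Hence sigma(L) is the closed disk of radius 193 and sigma_p(L) is the open disk.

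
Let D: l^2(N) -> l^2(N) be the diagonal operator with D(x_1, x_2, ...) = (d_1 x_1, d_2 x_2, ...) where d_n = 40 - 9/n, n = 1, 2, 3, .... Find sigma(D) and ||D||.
sigma(D) = {40 - 9/n : n ≥ 1} ∪ {40}; ||D|| = 40

A bounded diagonal operator on l^2 with diagonal entries d_n has spectrum equal to the closure of {d_n : n ≥ 1}: every d_n is an eigenvalue (with eigenvector e_n), so {d_n} ⊂ sigma(D); the spectrum is closed, so its closure is too; and for lambda not in the closure, (D - lambda I) has bounded inverse (the diagonal entries 1/(d_n - lambda) are bounded). For our sequence d_n = 40 - 9/n, n = 1, 2, 3, ...:
  - {d_n} = {40 - 9/n : n ≥ 1}; the only limit point is 40
  - closure = {40 - 9/n : n ≥ 1} ∪ {40}
For the norm: a diagonal operator has ||D|| = sup_n |d_n|. Here d_n = 40 - 9/n increases monotonically from d_1 = 31 toward 40, with all terms in [31, 40); so sup_n |d_n| = 40 (the supremum is the limit, not attained). So ||D|| = 40.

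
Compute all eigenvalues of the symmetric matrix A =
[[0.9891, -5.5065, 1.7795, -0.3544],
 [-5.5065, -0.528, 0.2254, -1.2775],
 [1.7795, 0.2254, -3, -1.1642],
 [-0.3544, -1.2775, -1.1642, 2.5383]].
sigma(A) ≈ {-6, -3, 3, 6}

A is real symmetric, so its spectrum consists of real eigenvalues. Expanding the characteristic polynomial of the displayed matrix gives
  det(λ I - A) = p(λ) = λ^4 + (0)λ^3 + (-45)λ^2 + (0)λ + (324.0019).
Solving p(λ) = 0 yields eigenvalues ≈ -6, -3, 3, 6. (A is shown rounded to 4 decimals, so these recover the underlying integer eigenvalues to within that precision.)
Verification: the trace of A = 0 equals the sum of eigenvalues 0, and det(A) ≈ 324.0019 matches the eigenvalue product 324.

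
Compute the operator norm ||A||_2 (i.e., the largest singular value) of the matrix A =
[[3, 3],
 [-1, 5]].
||A||_2 = sqrt((44 + sqrt(640))/2) ≈ 5.8863 (= sqrt(largest eigenvalue of A^T A))

||A||_2 = sigma_max(A) = sqrt(lambda_max(A^T A)). Form the symmetric matrix M = A^T A =
[[10, 4],
 [4, 34]].
Its characteristic polynomial (trace, determinant of M give the coefficients) is
  p(λ) = det(λ I - M) = λ^2 - 44λ + 324.
For λ^2 - 44λ + 324 the discriminant is 640. It is nonnegative but not a perfect square, so the roots are real and irrational: λ = (44 ± sqrt(640))/2 ≈ 34.6491, 9.3509.
So the eigenvalues of A^T A are ≈ 9.3509, 34.6491 (all ≥ 0, as they must be for A^T A). The largest is λ_max = (44 + sqrt(640))/2 ≈ 34.6491, hence ||A||_2 = sqrt(λ_max) = sqrt((44 + sqrt(640))/2) ≈ 5.8863.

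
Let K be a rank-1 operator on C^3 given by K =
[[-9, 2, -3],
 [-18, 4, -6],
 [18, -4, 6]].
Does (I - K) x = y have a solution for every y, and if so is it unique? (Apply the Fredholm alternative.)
(I - K) is singular (det(I - K) = 0, i.e. 1 ∈ sigma(K)). (I - K) x = y is solvable iff y ⊥ ker((I - K)^*) = span{(-9, 2, -3)}, i.e. iff -9y_1 + 2y_2 - 3y_3 = 0. When solvable, the solutions are x = y + c·(1, 2, -2), c arbitrary (ker(I - K) = span{(1, 2, -2)}, dimension 1).

K has rank 1, so it is an outer product K = u v^T: every row of K is a multiple of one row vector. Reading off the entries, u = (1, 2, -2) and v = (-9, 2, -3) (row i of K equals u_i·v^T). A rank-one matrix u v^T satisfies K u = u (v·u) and kills the (2)-dimensional subspace v^⊥, so its characteristic polynomial is lambda^2 (lambda - v·u) with v·u = tr K = 1. Hence the eigenvalues of I - K are 1 (multiplicity 2) and 1 - (1) = 0, so det(I - K) = 0. (Direct check: I - K =
[[10, -2, 3],
 [18, -3, 6],
 [-18, 4, -5]]
has determinant 0.) So 1 is an eigenvalue of K and (I - K) is not invertible. The finite-dimensional Fredholm alternative says: either (I - K) is invertible, or ker(I - K) ≠ {0} and then range(I - K) = ker((I - K)^*)^⊥, with dim ker(I - K) = dim ker((I - K)^*). We are in the second case, so we need both kernels. Kernel of I - K: (I - K) u = u - u (v·u) = u - u = 0, so ker(I - K) = span{u} = span{(1, 2, -2)} (it is exactly 1-dimensional because rank(I - K) = 2). Kernel of the adjoint: K is real, so (I - K)^* = I - K^T = I - v u^T, and (I - v u^T) v = v - v (u·v) = 0; hence ker((I - K)^*) = span{v} = span{(-9, 2, -3)}. Therefore (I - K) x = y is solvable iff <y, v> = 0, i.e. iff -9y_1 + 2y_2 - 3y_3 = 0. When this holds, K y = u (v·y) = 0, so (I - K) y = y and x = y is a particular solution; the full solution set is the line x = y + c·u = y + c·(1, 2, -2), c ∈ C.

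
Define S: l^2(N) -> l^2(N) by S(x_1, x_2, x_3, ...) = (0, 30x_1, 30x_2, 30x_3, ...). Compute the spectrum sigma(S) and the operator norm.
sigma(S) = closed disk {z in C : |z| ≤ 30}; ||S|| = 30

Note S = 30·U where U is the unit right shift (U x)_k = x_{k-1} (with x_0 := 0); so ||S|| = 30||U|| and sigma(S) = 30·sigma(U). ||S x||^2 = sum_{k≥1} |30x_k|^2 = 900||x||^2, so ||S|| = 30 and sigma(S) ⊂ {|z| ≤ 30}. For any |lambda| < 30, the equation (S - lambda I) x = 0 forces x_1 = 0, then 30x_k = lambda x_{k+1} ⇒ x = 0, so S has no eigenvalues. But (S - lambda I) is not surjective for |lambda| < 30: solving (S - lambda I) x = e_1 would require x_n proportional to (lambda/30)^(-n), which is not in l^2. So every |lambda| < 30 lies in the residual spectrum. The boundary |lambda| = 30 is in the approximate point spectrum (the spectrum is closed). Hence sigma(S) is the closed disk of radius 30.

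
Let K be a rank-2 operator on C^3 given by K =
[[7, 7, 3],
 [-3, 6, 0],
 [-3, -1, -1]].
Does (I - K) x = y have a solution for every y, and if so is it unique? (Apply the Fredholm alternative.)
(I - K) is invertible (det(I - K) = 48 ≠ 0), so for every y in C^3 the equation (I - K) x = y has a unique solution.

K has rank 2 and factors as K = U V^T = u1 v1^T + u2 v2^T with u1 = (-3, 0, 1), v1 = (-3, -1, -1), u2 = (-2, -3, 0), v2 = (1, -2, 0) (multiplying out reproduces the displayed K). The nonzero eigenvalues of U V^T coincide with those of the 2 x 2 matrix G = V^T U = [[v1·u1, v1·u2], [v2·u1, v2·u2]] = [[8, 9], [-3, 4]], and by the Sylvester determinant identity det(I_3 - U V^T) = det(I_2 - V^T U) = det([[-7, -9], [3, -3]]) = (-7)(-3) - (-9)(3) = 48. (Direct check: I - K =
[[-6, -7, -3],
 [3, -5, 0],
 [3, 1, 2]]
has determinant 48.) The finite-dimensional Fredholm alternative says: either (I - K) is invertible, or ker(I - K) ≠ {0} and then range(I - K) = ker((I - K)^*)^⊥, with dim ker(I - K) = dim ker((I - K)^*). Since det(I - K) ≠ 0, 1 is not an eigenvalue of K and ker(I - K) = {0}, so we are in the first case: for every y there is a unique x = (I - K)^(-1) y. (Explicitly, by the Woodbury identity, (I - U V^T)^(-1) = I + U (I_2 - G)^(-1) V^T.)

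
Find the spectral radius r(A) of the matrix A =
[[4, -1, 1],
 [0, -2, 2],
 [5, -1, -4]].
r(A) ≈ 4.3946

The eigenvalues of A are the roots of its characteristic polynomial. With M = A (coefficients from the trace, the sum of principal 2x2 minors, and det A):
  p(λ) = det(λ I - M) = λ^3 + 2λ^2 - 19λ - 40.
No integer candidate from the rational root theorem (±divisors of 40) is a root, so the roots are irrational. The cubic discriminant is Δ = 14320 > 0, so there are three distinct real roots. p(-5) = -20 and p(-4) = 4 have opposite signs, so a root lies in (-5, -4); Newton's method refines it to λ ≈ -4.256. p(-3) = 8 and p(-2) = -2 have opposite signs, so a root lies in (-3, -2); Newton's method refines it to λ ≈ -2.1386. p(4) = -20 and p(5) = 40 have opposite signs, so a root lies in (4, 5); Newton's method refines it to λ ≈ 4.3946. Check (Vieta): the three roots sum to -2, matching tr M = -2.
Thus the eigenvalues (to 4 decimals) are -4.256 (modulus 4.256); -2.1386 (modulus 2.1386); 4.3946 (modulus 4.3946). The spectral radius is the largest modulus: r(A) ≈ 4.3946. (Cross-check: r(A) ≤ ||A||_2 ≈ 7.1482; equality holds whenever A is normal, though it can also hold for some non-normal A.)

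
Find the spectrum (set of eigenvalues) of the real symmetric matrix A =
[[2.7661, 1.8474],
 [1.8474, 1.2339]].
sigma(A) ≈ {0, 4}

A is real symmetric, so its spectrum consists of real eigenvalues. Expanding the characteristic polynomial of the displayed matrix gives
  det(λ I - A) = p(λ) = λ^2 + (-4)λ + (0).
Solving p(λ) = 0 yields eigenvalues ≈ 0, 4. (A is shown rounded to 4 decimals, so these recover the underlying integer eigenvalues to within that precision.)
Verification: the trace of A = 4 equals the sum of eigenvalues 4, and det(A) ≈ 0.0002 matches the eigenvalue product 0.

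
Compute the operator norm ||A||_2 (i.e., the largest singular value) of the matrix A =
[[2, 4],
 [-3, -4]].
||A||_2 = sqrt((45 + sqrt(1961))/2) ≈ 6.6814 (= sqrt(largest eigenvalue of A^T A))

||A||_2 = sigma_max(A) = sqrt(lambda_max(A^T A)). Form the symmetric matrix M = A^T A =
[[13, 20],
 [20, 32]].
Its characteristic polynomial (trace, determinant of M give the coefficients) is
  p(λ) = det(λ I - M) = λ^2 - 45λ + 16.
For λ^2 - 45λ + 16 the discriminant is 1961. It is nonnegative but not a perfect square, so the roots are real and irrational: λ = (45 ± sqrt(1961))/2 ≈ 44.6416, 0.3584.
So the eigenvalues of A^T A are ≈ 0.3584, 44.6416 (all ≥ 0, as they must be for A^T A). The largest is λ_max = (45 + sqrt(1961))/2 ≈ 44.6416, hence ||A||_2 = sqrt(λ_max) = sqrt((45 + sqrt(1961))/2) ≈ 6.6814.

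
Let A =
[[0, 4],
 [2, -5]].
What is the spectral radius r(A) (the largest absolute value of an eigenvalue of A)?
r(A) = (5 + sqrt(57))/2 ≈ 6.2749

The eigenvalues of A are the roots of its characteristic polynomial. With M = A (coefficients from the trace and determinant):
  p(λ) = det(λ I - M) = λ^2 + 5λ - 8.
For λ^2 + 5λ - 8 the discriminant is 57. It is nonnegative but not a perfect square, so the roots are real and irrational: λ = (-5 ± sqrt(57))/2 ≈ 1.2749, -6.2749.
Thus the eigenvalues (to 4 decimals) are 1.2749 (modulus 1.2749); -6.2749 (modulus 6.2749). The spectral radius is the largest modulus: r(A) = (5 + sqrt(57))/2 ≈ 6.2749. (Cross-check: r(A) ≤ ||A||_2 ≈ 6.5977; equality holds whenever A is normal, though it can also hold for some non-normal A.)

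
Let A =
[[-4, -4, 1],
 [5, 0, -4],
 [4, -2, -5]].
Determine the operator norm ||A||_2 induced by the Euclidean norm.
||A||_2 ≈ 9.7058 (= sqrt(largest eigenvalue of A^T A))

||A||_2 = sigma_max(A) = sqrt(lambda_max(A^T A)). Form the symmetric matrix M = A^T A =
[[57, 8, -44],
 [8, 20, 6],
 [-44, 6, 42]].
Its characteristic polynomial (trace, sum of principal 2x2 minors, determinant of M give the coefficients) is
  p(λ) = det(λ I - M) = λ^3 - 119λ^2 + 2338λ - 196.
No integer candidate from the rational root theorem (±divisors of 196) is a root, so the roots are irrational. The cubic discriminant is Δ = 25946532724 > 0, so there are three distinct real roots. p(0) = -196 and p(1) = 2024 have opposite signs, so a root lies in (0, 1); Newton's method refines it to λ ≈ 0.0842. p(24) = 1196 and p(25) = -496 have opposite signs, so a root lies in (24, 25); Newton's method refines it to λ ≈ 24.7123. p(94) = -1324 and p(95) = 5314 have opposite signs, so a root lies in (94, 95); Newton's method refines it to λ ≈ 94.2035. Check (Vieta): the three roots sum to 119, matching tr M = 119.
So the eigenvalues of A^T A are ≈ 0.0842, 24.7123, 94.2035 (all ≥ 0, as they must be for A^T A). The largest is λ_max ≈ 94.2035, hence ||A||_2 = sqrt(λ_max) ≈ 9.7058.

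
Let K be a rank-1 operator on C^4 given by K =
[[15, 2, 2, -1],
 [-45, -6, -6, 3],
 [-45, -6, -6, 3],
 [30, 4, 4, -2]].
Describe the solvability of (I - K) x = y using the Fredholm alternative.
(I - K) is singular (det(I - K) = 0, i.e. 1 ∈ sigma(K)). (I - K) x = y is solvable iff y ⊥ ker((I - K)^*) = span{(15, 2, 2, -1)}, i.e. iff 15y_1 + 2y_2 + 2y_3 - y_4 = 0. When solvable, the solutions are x = y + c·(1, -3, -3, 2), c arbitrary (ker(I - K) = span{(1, -3, -3, 2)}, dimension 1).

K has rank 1, so it is an outer product K = u v^T: every row of K is a multiple of one row vector. Reading off the entries, u = (1, -3, -3, 2) and v = (15, 2, 2, -1) (row i of K equals u_i·v^T). A rank-one matrix u v^T satisfies K u = u (v·u) and kills the (3)-dimensional subspace v^⊥, so its characteristic polynomial is lambda^3 (lambda - v·u) with v·u = tr K = 1. Hence the eigenvalues of I - K are 1 (multiplicity 3) and 1 - (1) = 0, so det(I - K) = 0. (Direct check: I - K =
[[-14, -2, -2, 1],
 [45, 7, 6, -3],
 [45, 6, 7, -3],
 [-30, -4, -4, 3]]
has determinant 0.) So 1 is an eigenvalue of K and (I - K) is not invertible. The finite-dimensional Fredholm alternative says: either (I - K) is invertible, or ker(I - K) ≠ {0} and then range(I - K) = ker((I - K)^*)^⊥, with dim ker(I - K) = dim ker((I - K)^*). We are in the second case, so we need both kernels. Kernel of I - K: (I - K) u = u - u (v·u) = u - u = 0, so ker(I - K) = span{u} = span{(1, -3, -3, 2)} (it is exactly 1-dimensional because rank(I - K) = 3). Kernel of the adjoint: K is real, so (I - K)^* = I - K^T = I - v u^T, and (I - v u^T) v = v - v (u·v) = 0; hence ker((I - K)^*) = span{v} = span{(15, 2, 2, -1)}. Therefore (I - K) x = y is solvable iff <y, v> = 0, i.e. iff 15y_1 + 2y_2 + 2y_3 - y_4 = 0. When this holds, K y = u (v·y) = 0, so (I - K) y = y and x = y is a particular solution; the full solution set is the line x = y + c·u = y + c·(1, -3, -3, 2), c ∈ C.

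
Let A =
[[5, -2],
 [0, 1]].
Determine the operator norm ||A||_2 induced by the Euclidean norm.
||A||_2 = sqrt((30 + sqrt(800))/2) ≈ 5.3983 (= sqrt(largest eigenvalue of A^T A))

||A||_2 = sigma_max(A) = sqrt(lambda_max(A^T A)). Form the symmetric matrix M = A^T A =
[[25, -10],
 [-10, 5]].
Its characteristic polynomial (trace, determinant of M give the coefficients) is
  p(λ) = det(λ I - M) = λ^2 - 30λ + 25.
For λ^2 - 30λ + 25 the discriminant is 800. It is nonnegative but not a perfect square, so the roots are real and irrational: λ = (30 ± sqrt(800))/2 ≈ 29.1421, 0.8579.
So the eigenvalues of A^T A are ≈ 0.8579, 29.1421 (all ≥ 0, as they must be for A^T A). The largest is λ_max = (30 + sqrt(800))/2 ≈ 29.1421, hence ||A||_2 = sqrt(λ_max) = sqrt((30 + sqrt(800))/2) ≈ 5.3983.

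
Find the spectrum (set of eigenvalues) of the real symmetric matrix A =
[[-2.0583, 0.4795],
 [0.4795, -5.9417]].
sigma(A) ≈ {-6, -2}

A is real symmetric, so its spectrum consists of real eigenvalues. Expanding the characteristic polynomial of the displayed matrix gives
  det(λ I - A) = p(λ) = λ^2 + (8)λ + (12).
Solving p(λ) = 0 yields eigenvalues ≈ -6, -2. (A is shown rounded to 4 decimals, so these recover the underlying integer eigenvalues to within that precision.)
Verification: the trace of A = -8 equals the sum of eigenvalues -8, and det(A) ≈ 11.9999 matches the eigenvalue product 12.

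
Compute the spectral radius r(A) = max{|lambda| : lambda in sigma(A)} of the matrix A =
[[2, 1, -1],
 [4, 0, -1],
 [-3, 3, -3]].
r(A) ≈ 3.2323

The eigenvalues of A are the roots of its characteristic polynomial. With M = A (coefficients from the trace, the sum of principal 2x2 minors, and det A):
  p(λ) = det(λ I - M) = λ^3 + λ^2 - 10λ - 9.
No integer candidate from the rational root theorem (±divisors of 9) is a root, so the roots are irrational. The cubic discriminant is Δ = 3569 > 0, so there are three distinct real roots. p(-4) = -17 and p(-3) = 3 have opposite signs, so a root lies in (-4, -3); Newton's method refines it to λ ≈ -3.2323. p(-1) = 1 and p(0) = -9 have opposite signs, so a root lies in (-1, 0); Newton's method refines it to λ ≈ -0.8914. p(3) = -3 and p(4) = 31 have opposite signs, so a root lies in (3, 4); Newton's method refines it to λ ≈ 3.1237. Check (Vieta): the three roots sum to -1, matching tr M = -1.
Thus the eigenvalues (to 4 decimals) are -3.2323 (modulus 3.2323); -0.8914 (modulus 0.8914); 3.1237 (modulus 3.1237). The spectral radius is the largest modulus: r(A) ≈ 3.2323. (Cross-check: r(A) ≤ ||A||_2 ≈ 5.7577; equality holds whenever A is normal, though it can also hold for some non-normal A.)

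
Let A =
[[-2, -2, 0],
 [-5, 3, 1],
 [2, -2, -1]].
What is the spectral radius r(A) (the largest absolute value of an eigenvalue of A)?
r(A) ≈ 4.1163

The eigenvalues of A are the roots of its characteristic polynomial. With M = A (coefficients from the trace, the sum of principal 2x2 minors, and det A):
  p(λ) = det(λ I - M) = λ^3 - 15λ - 8.
No integer candidate from the rational root theorem (±divisors of 8) is a root, so the roots are irrational. The cubic discriminant is Δ = 11772 > 0, so there are three distinct real roots. p(-4) = -12 and p(-3) = 10 have opposite signs, so a root lies in (-4, -3); Newton's method refines it to λ ≈ -3.5722. p(-1) = 6 and p(0) = -8 have opposite signs, so a root lies in (-1, 0); Newton's method refines it to λ ≈ -0.5441. p(4) = -4 and p(5) = 42 have opposite signs, so a root lies in (4, 5); Newton's method refines it to λ ≈ 4.1163. Check (Vieta): the three roots sum to 0, matching tr M = 0.
Thus the eigenvalues (to 4 decimals) are -3.5722 (modulus 3.5722); -0.5441 (modulus 0.5441); 4.1163 (modulus 4.1163). The spectral radius is the largest modulus: r(A) ≈ 4.1163. (Cross-check: r(A) ≤ ||A||_2 ≈ 6.6152; equality holds whenever A is normal, though it can also hold for some non-normal A.)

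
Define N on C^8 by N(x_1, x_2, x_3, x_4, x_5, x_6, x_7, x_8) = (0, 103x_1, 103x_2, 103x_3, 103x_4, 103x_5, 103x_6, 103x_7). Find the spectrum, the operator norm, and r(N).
sigma(N) = {0}; ||N|| = 103; r(N) = 0. (N is nilpotent with N^8 = 0.)

On C^8, N is a strictly lower-triangular matrix with 103 on the subdiagonal and zeros elsewhere, so its characteristic polynomial is lambda^8 and every eigenvalue is 0: sigma(N) = {0}. For the operator norm, N e_i = 103e_{i+1} for i = 1, ..., 7 and N e_8 = 0, so the singular values of N are 103 (with multiplicity 7) and 0; hence ||N|| = 103. The spectral radius r(N) = max|lambda| = 0. Note ||N|| > r(N) — characteristic of non-normal nilpotent operators. Indeed N^8 = 0.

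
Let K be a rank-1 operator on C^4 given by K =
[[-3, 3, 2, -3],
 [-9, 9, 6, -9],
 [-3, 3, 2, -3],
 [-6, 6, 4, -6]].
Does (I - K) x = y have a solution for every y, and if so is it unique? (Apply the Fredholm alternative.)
(I - K) is invertible (det(I - K) = -1 ≠ 0), so for every y in C^4 the equation (I - K) x = y has a unique solution.

K has rank 1, so it is an outer product K = u v^T: every row of K is a multiple of one row vector. Reading off the entries, u = (-1, -3, -1, -2) and v = (3, -3, -2, 3) (row i of K equals u_i·v^T). A rank-one matrix u v^T satisfies K u = u (v·u) and kills the (3)-dimensional subspace v^⊥, so its characteristic polynomial is lambda^3 (lambda - v·u) with v·u = tr K = 2. Hence the eigenvalues of I - K are 1 (multiplicity 3) and 1 - (2) = -1, so det(I - K) = -1. (Direct check: I - K =
[[4, -3, -2, 3],
 [9, -8, -6, 9],
 [3, -3, -1, 3],
 [6, -6, -4, 7]]
has determinant -1.) The finite-dimensional Fredholm alternative says: either (I - K) is invertible, or ker(I - K) ≠ {0} and then range(I - K) = ker((I - K)^*)^⊥, with dim ker(I - K) = dim ker((I - K)^*). Since det(I - K) ≠ 0, 1 is not an eigenvalue of K and ker(I - K) = {0}, so we are in the first case: for every y there is a unique x = (I - K)^(-1) y. Explicitly, by the Sherman–Morrison formula, (I - u v^T)^(-1) = I + u v^T/(1 - v·u), i.e. (I - K)^(-1) = I - K.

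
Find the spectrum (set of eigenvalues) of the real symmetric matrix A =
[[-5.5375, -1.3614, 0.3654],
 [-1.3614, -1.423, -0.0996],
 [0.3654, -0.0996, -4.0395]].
sigma(A) ≈ {-6, -4, -1}

A is real symmetric, so its spectrum consists of real eigenvalues. Expanding the characteristic polynomial of the displayed matrix gives
  det(λ I - A) = p(λ) = λ^3 + (11)λ^2 + (34)λ + (24).
Solving p(λ) = 0 yields eigenvalues ≈ -6, -4, -1. (A is shown rounded to 4 decimals, so these recover the underlying integer eigenvalues to within that precision.)
Verification: the trace of A = -11 equals the sum of eigenvalues -11, and det(A) ≈ -23.9998 matches the eigenvalue product -24.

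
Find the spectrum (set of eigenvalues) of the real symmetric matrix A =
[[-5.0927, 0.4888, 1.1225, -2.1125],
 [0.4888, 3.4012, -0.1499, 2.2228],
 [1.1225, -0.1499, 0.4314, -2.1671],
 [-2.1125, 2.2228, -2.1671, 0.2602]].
sigma(A) ≈ {-6, -2, 2, 5}

A is real symmetric, so its spectrum consists of real eigenvalues. Expanding the characteristic polynomial of the displayed matrix gives
  det(λ I - A) = p(λ) = λ^4 + (1)λ^3 + (-34)λ^2 + (-3.9984)λ + (120).
Solving p(λ) = 0 yields eigenvalues ≈ -6, -2, 2, 5. (A is shown rounded to 4 decimals, so these recover the underlying integer eigenvalues to within that precision.)
Verification: the trace of A = -1 equals the sum of eigenvalues -1, and det(A) ≈ 119.9999 matches the eigenvalue product 120.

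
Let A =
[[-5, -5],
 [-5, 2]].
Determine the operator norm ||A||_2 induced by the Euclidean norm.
||A||_2 = sqrt((79 + sqrt(1341))/2) ≈ 7.6033 (= sqrt(largest eigenvalue of A^T A))

||A||_2 = sigma_max(A) = sqrt(lambda_max(A^T A)). Form the symmetric matrix M = A^T A =
[[50, 15],
 [15, 29]].
Its characteristic polynomial (trace, determinant of M give the coefficients) is
  p(λ) = det(λ I - M) = λ^2 - 79λ + 1225.
For λ^2 - 79λ + 1225 the discriminant is 1341. It is nonnegative but not a perfect square, so the roots are real and irrational: λ = (79 ± sqrt(1341))/2 ≈ 57.8098, 21.1902.
So the eigenvalues of A^T A are ≈ 21.1902, 57.8098 (all ≥ 0, as they must be for A^T A). The largest is λ_max = (79 + sqrt(1341))/2 ≈ 57.8098, hence ||A||_2 = sqrt(λ_max) = sqrt((79 + sqrt(1341))/2) ≈ 7.6033.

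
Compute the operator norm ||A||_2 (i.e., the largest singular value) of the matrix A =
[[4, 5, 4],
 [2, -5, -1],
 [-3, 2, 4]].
||A||_2 ≈ 8.8613 (= sqrt(largest eigenvalue of A^T A))

||A||_2 = sigma_max(A) = sqrt(lambda_max(A^T A)). Form the symmetric matrix M = A^T A =
[[29, 4, 2],
 [4, 54, 33],
 [2, 33, 33]].
Its characteristic polynomial (trace, sum of principal 2x2 minors, determinant of M give the coefficients) is
  p(λ) = det(λ I - M) = λ^3 - 116λ^2 + 3196λ - 19881.
No integer candidate from the rational root theorem (±divisors of 19881) is a root, so the roots are irrational. The cubic discriminant is Δ = 4734375189 > 0, so there are three distinct real roots. p(8) = -1225 and p(9) = 216 have opposite signs, so a root lies in (8, 9); Newton's method refines it to λ ≈ 8.8418. p(28) = 615 and p(29) = -364 have opposite signs, so a root lies in (28, 29); Newton's method refines it to λ ≈ 28.6354. p(78) = -1785 and p(79) = 1686 have opposite signs, so a root lies in (78, 79); Newton's method refines it to λ ≈ 78.5229. Check (Vieta): the three roots sum to 116, matching tr M = 116.
So the eigenvalues of A^T A are ≈ 8.8418, 28.6354, 78.5229 (all ≥ 0, as they must be for A^T A). The largest is λ_max ≈ 78.5229, hence ||A||_2 = sqrt(λ_max) ≈ 8.8613.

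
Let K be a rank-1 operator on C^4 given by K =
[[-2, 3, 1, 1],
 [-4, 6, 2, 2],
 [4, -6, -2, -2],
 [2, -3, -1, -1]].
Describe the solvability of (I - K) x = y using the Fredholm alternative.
(I - K) is singular (det(I - K) = 0, i.e. 1 ∈ sigma(K)). (I - K) x = y is solvable iff y ⊥ ker((I - K)^*) = span{(-2, 3, 1, 1)}, i.e. iff -2y_1 + 3y_2 + y_3 + y_4 = 0. When solvable, the solutions are x = y + c·(1, 2, -2, -1), c arbitrary (ker(I - K) = span{(1, 2, -2, -1)}, dimension 1).

K has rank 1, so it is an outer product K = u v^T: every row of K is a multiple of one row vector. Reading off the entries, u = (1, 2, -2, -1) and v = (-2, 3, 1, 1) (row i of K equals u_i·v^T). A rank-one matrix u v^T satisfies K u = u (v·u) and kills the (3)-dimensional subspace v^⊥, so its characteristic polynomial is lambda^3 (lambda - v·u) with v·u = tr K = 1. Hence the eigenvalues of I - K are 1 (multiplicity 3) and 1 - (1) = 0, so det(I - K) = 0. (Direct check: I - K =
[[3, -3, -1, -1],
 [4, -5, -2, -2],
 [-4, 6, 3, 2],
 [-2, 3, 1, 2]]
has determinant 0.) So 1 is an eigenvalue of K and (I - K) is not invertible. The finite-dimensional Fredholm alternative says: either (I - K) is invertible, or ker(I - K) ≠ {0} and then range(I - K) = ker((I - K)^*)^⊥, with dim ker(I - K) = dim ker((I - K)^*). We are in the second case, so we need both kernels. Kernel of I - K: (I - K) u = u - u (v·u) = u - u = 0, so ker(I - K) = span{u} = span{(1, 2, -2, -1)} (it is exactly 1-dimensional because rank(I - K) = 3). Kernel of the adjoint: K is real, so (I - K)^* = I - K^T = I - v u^T, and (I - v u^T) v = v - v (u·v) = 0; hence ker((I - K)^*) = span{v} = span{(-2, 3, 1, 1)}. Therefore (I - K) x = y is solvable iff <y, v> = 0, i.e. iff -2y_1 + 3y_2 + y_3 + y_4 = 0. When this holds, K y = u (v·y) = 0, so (I - K) y = y and x = y is a particular solution; the full solution set is the line x = y + c·u = y + c·(1, 2, -2, -1), c ∈ C.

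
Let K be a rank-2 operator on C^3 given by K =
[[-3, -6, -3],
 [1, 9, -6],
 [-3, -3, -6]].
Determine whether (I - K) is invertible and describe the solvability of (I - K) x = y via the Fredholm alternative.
(I - K) is invertible (det(I - K) = -83 ≠ 0), so for every y in C^3 the equation (I - K) x = y has a unique solution.

K has rank 2 and factors as K = U V^T = u1 v1^T + u2 v2^T with u1 = (-2, 3, -1), v1 = (0, 3, -3), u2 = (3, -1, 3), v2 = (-1, 0, -3) (multiplying out reproduces the displayed K). The nonzero eigenvalues of U V^T coincide with those of the 2 x 2 matrix G = V^T U = [[v1·u1, v1·u2], [v2·u1, v2·u2]] = [[12, -12], [5, -12]], and by the Sylvester determinant identity det(I_3 - U V^T) = det(I_2 - V^T U) = det([[-11, 12], [-5, 13]]) = (-11)(13) - (12)(-5) = -83. (Direct check: I - K =
[[4, 6, 3],
 [-1, -8, 6],
 [3, 3, 7]]
has determinant -83.) The finite-dimensional Fredholm alternative says: either (I - K) is invertible, or ker(I - K) ≠ {0} and then range(I - K) = ker((I - K)^*)^⊥, with dim ker(I - K) = dim ker((I - K)^*). Since det(I - K) ≠ 0, 1 is not an eigenvalue of K and ker(I - K) = {0}, so we are in the first case: for every y there is a unique x = (I - K)^(-1) y. (Explicitly, by the Woodbury identity, (I - U V^T)^(-1) = I + U (I_2 - G)^(-1) V^T.)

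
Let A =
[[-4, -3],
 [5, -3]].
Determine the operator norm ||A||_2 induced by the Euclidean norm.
||A||_2 = sqrt((59 + sqrt(565))/2) ≈ 6.4331 (= sqrt(largest eigenvalue of A^T A))

||A||_2 = sigma_max(A) = sqrt(lambda_max(A^T A)). Form the symmetric matrix M = A^T A =
[[41, -3],
 [-3, 18]].
Its characteristic polynomial (trace, determinant of M give the coefficients) is
  p(λ) = det(λ I - M) = λ^2 - 59λ + 729.
For λ^2 - 59λ + 729 the discriminant is 565. It is nonnegative but not a perfect square, so the roots are real and irrational: λ = (59 ± sqrt(565))/2 ≈ 41.3849, 17.6151.
So the eigenvalues of A^T A are ≈ 17.6151, 41.3849 (all ≥ 0, as they must be for A^T A). The largest is λ_max = (59 + sqrt(565))/2 ≈ 41.3849, hence ||A||_2 = sqrt(λ_max) = sqrt((59 + sqrt(565))/2) ≈ 6.4331.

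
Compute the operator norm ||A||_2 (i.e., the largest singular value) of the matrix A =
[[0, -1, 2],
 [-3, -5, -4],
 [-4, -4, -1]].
||A||_2 ≈ 8.8604 (= sqrt(largest eigenvalue of A^T A))

||A||_2 = sigma_max(A) = sqrt(lambda_max(A^T A)). Form the symmetric matrix M = A^T A =
[[25, 31, 16],
 [31, 42, 22],
 [16, 22, 21]].
Its characteristic polynomial (trace, sum of principal 2x2 minors, determinant of M give the coefficients) is
  p(λ) = det(λ I - M) = λ^3 - 88λ^2 + 756λ - 841.
No integer candidate from the rational root theorem (±divisors of 841) is a root, so the roots are irrational. The cubic discriminant is Δ = 1393182389 > 0, so there are three distinct real roots. p(1) = -172 and p(2) = 327 have opposite signs, so a root lies in (1, 2); Newton's method refines it to λ ≈ 1.3089. p(8) = 87 and p(9) = -436 have opposite signs, so a root lies in (8, 9); Newton's method refines it to λ ≈ 8.1844. p(78) = -2713 and p(79) = 2714 have opposite signs, so a root lies in (78, 79); Newton's method refines it to λ ≈ 78.5067. Check (Vieta): the three roots sum to 88, matching tr M = 88.
So the eigenvalues of A^T A are ≈ 1.3089, 8.1844, 78.5067 (all ≥ 0, as they must be for A^T A). The largest is λ_max ≈ 78.5067, hence ||A||_2 = sqrt(λ_max) ≈ 8.8604.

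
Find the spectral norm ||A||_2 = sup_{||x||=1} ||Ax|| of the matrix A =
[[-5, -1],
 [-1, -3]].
||A||_2 = sqrt((36 + sqrt(512))/2) ≈ 5.4142 (= sqrt(largest eigenvalue of A^T A))

||A||_2 = sigma_max(A) = sqrt(lambda_max(A^T A)). Form the symmetric matrix M = A^T A =
[[26, 8],
 [8, 10]].
Its characteristic polynomial (trace, determinant of M give the coefficients) is
  p(λ) = det(λ I - M) = λ^2 - 36λ + 196.
For λ^2 - 36λ + 196 the discriminant is 512. It is nonnegative but not a perfect square, so the roots are real and irrational: λ = (36 ± sqrt(512))/2 ≈ 29.3137, 6.6863.
So the eigenvalues of A^T A are ≈ 6.6863, 29.3137 (all ≥ 0, as they must be for A^T A). The largest is λ_max = (36 + sqrt(512))/2 ≈ 29.3137, hence ||A||_2 = sqrt(λ_max) = sqrt((36 + sqrt(512))/2) ≈ 5.4142.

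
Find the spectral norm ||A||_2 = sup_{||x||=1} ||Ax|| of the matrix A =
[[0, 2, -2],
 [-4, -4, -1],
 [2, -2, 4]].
||A||_2 ≈ 5.8882 (= sqrt(largest eigenvalue of A^T A))

||A||_2 = sigma_max(A) = sqrt(lambda_max(A^T A)). Form the symmetric matrix M = A^T A =
[[20, 12, 12],
 [12, 24, -8],
 [12, -8, 21]].
Its characteristic polynomial (trace, sum of principal 2x2 minors, determinant of M give the coefficients) is
  p(λ) = det(λ I - M) = λ^3 - 65λ^2 + 1052λ - 16.
No integer candidate from the rational root theorem (±divisors of 16) is a root, so the roots are irrational. The cubic discriminant is Δ = 20924496 > 0, so there are three distinct real roots. p(0) = -16 and p(1) = 972 have opposite signs, so a root lies in (0, 1); Newton's method refines it to λ ≈ 0.0152. p(30) = 44 and p(31) = -78 have opposite signs, so a root lies in (30, 31); Newton's method refines it to λ ≈ 30.3142. p(34) = -84 and p(35) = 54 have opposite signs, so a root lies in (34, 35); Newton's method refines it to λ ≈ 34.6706. Check (Vieta): the three roots sum to 65, matching tr M = 65.
So the eigenvalues of A^T A are ≈ 0.0152, 30.3142, 34.6706 (all ≥ 0, as they must be for A^T A). The largest is λ_max ≈ 34.6706, hence ||A||_2 = sqrt(λ_max) ≈ 5.8882.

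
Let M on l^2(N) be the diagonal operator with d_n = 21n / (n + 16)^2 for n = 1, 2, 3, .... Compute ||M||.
||M|| = 21/64 (attained at n = 16)

For M diagonal, ||M|| = sup_n |d_n|. Treat f(x) = 21x / (x + 16)^2 for real x > 0. By the quotient rule, f'(x) = 21(16 - x)/(x + 16)^3, which is positive for x < 16 and negative for x > 16. So f has a unique maximum at x = 16, and since 16 is a positive integer, the supremum over n ≥ 1 is attained at n = 16: d_16 = 21·16/(16 + 16)^2 = 21·16/1024 = 21/64. Hence ||M|| = 21/64.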